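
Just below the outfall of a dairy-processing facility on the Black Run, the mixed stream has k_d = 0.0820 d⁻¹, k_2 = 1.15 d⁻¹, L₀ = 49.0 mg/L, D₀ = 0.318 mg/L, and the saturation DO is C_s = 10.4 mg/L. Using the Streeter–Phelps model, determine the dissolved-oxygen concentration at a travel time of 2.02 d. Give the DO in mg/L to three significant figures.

DO ≈ 7.55 mg/L

k_d L₀/(k_2−k_d) = 0.0820×49.0/(1.15−0.0820) = 4.018/1.068 = 3.762 mg/L.
e^(−k_d t) = e^(−0.0820×2.020) = 0.8474; e^(−k_2 t) = e^(−1.15×2.020) = 0.09798.
D = 3.762 × (0.8474 − 0.09798) + 0.318 × 0.09798 = 2.819 + 0.03116 = 2.850 mg/L.
DO = C_s − D = 10.4 − 2.850 = 7.550 mg/L.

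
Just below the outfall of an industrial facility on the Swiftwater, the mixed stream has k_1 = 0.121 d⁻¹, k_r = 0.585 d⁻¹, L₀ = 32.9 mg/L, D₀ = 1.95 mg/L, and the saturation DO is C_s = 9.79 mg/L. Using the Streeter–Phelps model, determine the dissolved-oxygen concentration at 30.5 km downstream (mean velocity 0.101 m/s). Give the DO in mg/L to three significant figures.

Travel time t = x/v = 30.5 km / (0.101 m/s) = 30500 m / 0.101 m/s = 302000 s = 3.495 d.
k_1 L₀/(k_r−k_1) = 0.121×32.9/(0.585−0.121) = 3.981/0.4640 = 8.580 mg/L.
e^(−k_1 t) = e^(−0.121×3.495) = 0.6551; e^(−k_r t) = e^(−0.585×3.495) = 0.1294.
D = 8.580 × (0.6551 − 0.1294) + 1.95 × 0.1294 = 4.510 + 0.2524 = 4.763 mg/L.
DO = C_s − D = 9.79 − 4.763 = 5.027 mg/L.

DO ≈ 5.03 mg/L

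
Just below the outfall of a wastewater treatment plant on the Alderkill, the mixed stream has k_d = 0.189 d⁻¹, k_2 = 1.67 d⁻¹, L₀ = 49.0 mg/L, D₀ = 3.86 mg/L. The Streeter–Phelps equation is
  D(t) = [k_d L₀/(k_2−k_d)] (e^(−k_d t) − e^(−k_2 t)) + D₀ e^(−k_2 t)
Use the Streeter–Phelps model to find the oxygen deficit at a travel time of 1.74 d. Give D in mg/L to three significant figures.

k_d L₀/(k_2−k_d) = 0.189×49.0/(1.67−0.189) = 9.261/1.481 = 6.253 mg/L.
e^(−k_d t) = e^(−0.189×1.740) = 0.7197; e^(−k_2 t) = e^(−1.67×1.740) = 0.05471.
D = 6.253 × (0.7197 − 0.05471) + 3.86 × 0.05471 = 4.159 + 0.2112 = 4.370 mg/L.

D ≈ 4.37 mg/L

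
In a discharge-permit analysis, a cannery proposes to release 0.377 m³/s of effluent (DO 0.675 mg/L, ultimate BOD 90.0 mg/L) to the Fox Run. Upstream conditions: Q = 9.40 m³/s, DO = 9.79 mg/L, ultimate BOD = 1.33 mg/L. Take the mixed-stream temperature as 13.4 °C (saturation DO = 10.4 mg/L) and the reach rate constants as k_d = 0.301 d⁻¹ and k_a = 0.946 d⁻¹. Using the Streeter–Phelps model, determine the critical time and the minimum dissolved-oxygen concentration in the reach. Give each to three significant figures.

t_c ≈ 0.893 d; minimum DO ≈ 9.25 mg/L

Mixed DO = (9.40×9.79 + 0.377×0.675)/(9.40+0.377) = 92.28/9.777 = 9.439 mg/L.
Mixed L₀ = (9.40×1.33 + 0.377×90.0)/(9.777) = 46.43/9.777 = 4.749 mg/L.
Initial deficit D₀ = C_s − DO₀ = 10.4 − 9.439 = 0.9615 mg/L.
t_c = (1/0.6450) ln[(0.946/0.301)(1 − 0.9615×0.6450/(0.301×4.749))] = 1.550 × ln(1.779) = 0.8934 d.
D_c = (0.301/0.946) × 4.749 × e^(−0.301×0.8934) = 0.3182 × 4.749 × 0.7642 = 1.155 mg/L.
Minimum DO = 10.4 − 1.155 = 9.245 mg/L.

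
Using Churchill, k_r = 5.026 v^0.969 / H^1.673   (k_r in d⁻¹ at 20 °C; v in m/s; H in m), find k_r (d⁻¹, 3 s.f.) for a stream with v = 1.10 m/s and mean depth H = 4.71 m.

k_r = 5.026 × 1.10^0.969 / 4.71^1.673 = 5.026 × 1.097 / 13.36 = 0.4124 d⁻¹.

k_r ≈ 0.412 d⁻¹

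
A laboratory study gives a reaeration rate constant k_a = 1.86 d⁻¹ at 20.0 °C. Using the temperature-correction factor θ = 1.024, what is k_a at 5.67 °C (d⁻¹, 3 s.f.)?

k_a ≈ 1.32 d⁻¹

k_a(T₂) = k_a(T₁) · θ^(T₂−T₁) = 1.86 × 1.024^(5.67−20.0)
= 1.86 × 1.024^-14.3 = 1.86 × 0.7119 = 1.324 d⁻¹.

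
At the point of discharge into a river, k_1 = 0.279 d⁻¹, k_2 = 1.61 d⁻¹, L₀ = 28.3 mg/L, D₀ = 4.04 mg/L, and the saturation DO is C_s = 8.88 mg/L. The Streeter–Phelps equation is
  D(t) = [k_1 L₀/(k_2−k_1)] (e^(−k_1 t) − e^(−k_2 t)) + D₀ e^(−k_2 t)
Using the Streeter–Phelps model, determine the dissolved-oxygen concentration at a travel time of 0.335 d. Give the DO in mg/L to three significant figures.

DO ≈ 4.58 mg/L

k_1 L₀/(k_2−k_1) = 0.279×28.3/(1.61−0.279) = 7.896/1.331 = 5.932 mg/L.
e^(−k_1 t) = e^(−0.279×0.3350) = 0.9108; e^(−k_2 t) = e^(−1.61×0.3350) = 0.5831.
D = 5.932 × (0.9108 − 0.5831) + 4.04 × 0.5831 = 1.944 + 2.356 = 4.299 mg/L.
DO = C_s − D = 8.88 − 4.299 = 4.581 mg/L.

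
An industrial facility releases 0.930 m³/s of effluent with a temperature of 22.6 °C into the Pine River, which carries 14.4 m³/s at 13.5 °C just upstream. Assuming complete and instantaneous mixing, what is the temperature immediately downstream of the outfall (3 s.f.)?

14.1 °C

Flow-weighted mixing: C = (Q_r C_r + Q_w C_w)/(Q_r + Q_w)
= (14.4×13.5 + 0.930×22.6)/(14.4 + 0.930) = 215.4/15.33 = 14.05 °C.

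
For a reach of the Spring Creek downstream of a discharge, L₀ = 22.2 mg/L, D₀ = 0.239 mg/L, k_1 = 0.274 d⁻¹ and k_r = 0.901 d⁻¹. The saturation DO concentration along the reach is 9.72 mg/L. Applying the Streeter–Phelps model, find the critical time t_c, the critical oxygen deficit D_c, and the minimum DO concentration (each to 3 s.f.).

t_c ≈ 1.86 d; D_c ≈ 4.06 mg/L; min DO ≈ 5.66 mg/L

At the critical point dD/dt = 0, so k_1 L₀ e^(−k_1 t) = k_r D. Substituting D(t) from the Streeter–Phelps equation and solving for t gives
t_c = ln[(k_r/k_1)(1 − D₀(k_r−k_1)/(k_1 L₀))] / (k_r−k_1).
Here k_r−k_1 = 0.6270 d⁻¹ and 1 − D₀(k_r−k_1)/(k_1 L₀) = 1 − 0.239×0.6270/(0.274×22.2) = 0.9754, so
t_c = ln(3.288 × 0.9754) / 0.6270 = 1.165 / 0.6270 = 1.859 d.
L(t_c) = L₀ e^(−k_1 t_c) = 22.2 × 0.6009 = 13.34 mg/L, and at the critical point k_r D_c = k_1 L, so D_c = (0.274/0.901) × 13.34 = 4.057 mg/L.
Minimum DO = C_s − D_c = 9.72 − 4.057 = 5.663 mg/L.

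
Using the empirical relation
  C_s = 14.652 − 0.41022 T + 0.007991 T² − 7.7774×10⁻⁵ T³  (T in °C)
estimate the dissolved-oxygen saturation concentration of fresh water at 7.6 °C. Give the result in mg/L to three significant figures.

C_s ≈ 12.0 mg/L

C_s = 14.652 − 0.41022×7.6 + 0.007991×7.6² − 7.7774×10⁻⁵×7.6³ = 11.96 mg/L.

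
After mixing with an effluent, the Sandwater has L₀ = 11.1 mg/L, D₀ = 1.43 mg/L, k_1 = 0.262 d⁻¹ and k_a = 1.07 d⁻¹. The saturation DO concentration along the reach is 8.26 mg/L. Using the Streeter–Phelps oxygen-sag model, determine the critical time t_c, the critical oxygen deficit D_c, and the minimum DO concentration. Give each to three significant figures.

t_c ≈ 1.11 d; D_c ≈ 2.03 mg/L; min DO ≈ 6.23 mg/L

t_c = [1/(k_a−k_1)] ln[(k_a/k_1)(1 − D₀(k_a−k_1)/(k_1 L₀))]
= [1/(1.07−0.262)] ln[(1.07/0.262)(1 − 1.43×0.8080/(0.262×11.1))]
= (1/0.8080) ln[4.084 × 0.6027] = 1.238 × ln(2.461) = 1.238 × 0.9007 = 1.115 d.
L(t_c) = L₀ e^(−k_1 t_c) = 11.1 × 0.7467 = 8.289 mg/L, and at the critical point k_a D_c = k_1 L, so D_c = (0.262/1.07) × 8.289 = 2.030 mg/L.
Minimum DO = C_s − D_c = 8.26 − 2.030 = 6.230 mg/L.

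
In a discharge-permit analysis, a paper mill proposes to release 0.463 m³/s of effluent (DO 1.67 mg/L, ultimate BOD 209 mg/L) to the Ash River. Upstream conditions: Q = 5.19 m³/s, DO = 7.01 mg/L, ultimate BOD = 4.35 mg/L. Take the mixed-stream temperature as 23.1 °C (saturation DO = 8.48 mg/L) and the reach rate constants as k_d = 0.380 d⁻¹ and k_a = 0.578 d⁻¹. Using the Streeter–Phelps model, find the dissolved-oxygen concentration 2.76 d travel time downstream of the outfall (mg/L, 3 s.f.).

DO ≈ 2.12 mg/L

Mixed DO = (5.19×7.01 + 0.463×1.67)/(5.19+0.463) = 37.16/5.653 = 6.573 mg/L.
Mixed L₀ = (5.19×4.35 + 0.463×209)/(5.653) = 119.3/5.653 = 21.11 mg/L.
Initial deficit D₀ = C_s − DO₀ = 8.48 − 6.573 = 1.907 mg/L.
D(2.76) = [0.380×21.11/(0.578−0.380)](e^(−0.380×2.76) − e^(−0.578×2.76)) + 1.907 e^(−0.578×2.76)
= 40.52 × (0.3504 − 0.2029) + 1.907 × 0.2029 = 6.363 mg/L.
DO = 8.48 − 6.363 = 2.117 mg/L.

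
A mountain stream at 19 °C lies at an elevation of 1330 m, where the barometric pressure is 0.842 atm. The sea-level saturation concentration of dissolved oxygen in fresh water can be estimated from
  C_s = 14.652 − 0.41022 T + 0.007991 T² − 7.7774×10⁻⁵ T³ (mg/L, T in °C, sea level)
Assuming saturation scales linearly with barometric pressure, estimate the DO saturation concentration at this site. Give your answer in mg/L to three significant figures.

C_s ≈ 7.75 mg/L

At sea level: C_s = 14.652 − 0.41022×19 + 0.007991×19² − 7.7774×10⁻⁵×19³ = 9.209 mg/L.
Pressure correction: C_s' = 9.209 × 0.842 = 7.754 mg/L.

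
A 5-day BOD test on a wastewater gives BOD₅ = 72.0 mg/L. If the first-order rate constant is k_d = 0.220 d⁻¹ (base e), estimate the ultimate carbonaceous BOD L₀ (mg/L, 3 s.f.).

L₀ ≈ 108 mg/L

BOD₅ = L₀(1 − e^(−5k_d)) ⇒ L₀ = BOD₅ / (1 − e^(−5×0.220))
= 72.0 / (1 − 0.3329) = 72.0 / 0.6671 = 107.9 mg/L.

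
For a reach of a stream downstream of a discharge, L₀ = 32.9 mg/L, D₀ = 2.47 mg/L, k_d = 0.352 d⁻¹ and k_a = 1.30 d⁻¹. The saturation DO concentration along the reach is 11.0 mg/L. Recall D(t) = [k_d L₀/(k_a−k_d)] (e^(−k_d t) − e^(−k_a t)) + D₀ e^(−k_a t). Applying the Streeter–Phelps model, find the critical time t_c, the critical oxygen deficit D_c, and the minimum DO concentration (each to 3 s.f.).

At the critical point dD/dt = 0, so k_d L₀ e^(−k_d t) = k_a D. Substituting D(t) from the Streeter–Phelps equation and solving for t gives
t_c = ln[(k_a/k_d)(1 − D₀(k_a−k_d)/(k_d L₀))] / (k_a−k_d).
Here k_a−k_d = 0.9480 d⁻¹ and 1 − D₀(k_a−k_d)/(k_d L₀) = 1 − 2.47×0.9480/(0.352×32.9) = 0.7978, so
t_c = ln(3.693 × 0.7978) / 0.9480 = 1.081 / 0.9480 = 1.140 d.
D_c = (k_d/k_a) L₀ e^(−k_d t_c) = (0.352/1.30) × 32.9 × e^(−0.352×1.140) = 0.2708 × 32.9 × 0.6695 = 5.964 mg/L.
Minimum DO = C_s − D_c = 11.0 − 5.964 = 5.036 mg/L.

t_c ≈ 1.14 d; D_c ≈ 5.96 mg/L; min DO ≈ 5.04 mg/L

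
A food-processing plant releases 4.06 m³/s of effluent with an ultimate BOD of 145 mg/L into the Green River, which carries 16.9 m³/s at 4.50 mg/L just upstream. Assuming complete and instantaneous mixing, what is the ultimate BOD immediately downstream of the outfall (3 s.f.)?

31.7 mg/L

Flow-weighted mixing: C = (Q_r C_r + Q_w C_w)/(Q_r + Q_w)
= (16.9×4.50 + 4.06×145)/(16.9 + 4.06) = 664.7/20.96 = 31.72 mg/L.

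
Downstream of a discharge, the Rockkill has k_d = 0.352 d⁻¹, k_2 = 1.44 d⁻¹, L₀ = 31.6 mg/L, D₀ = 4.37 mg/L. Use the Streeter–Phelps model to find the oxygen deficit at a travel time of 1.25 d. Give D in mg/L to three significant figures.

k_d L₀/(k_2−k_d) = 0.352×31.6/(1.44−0.352) = 11.12/1.088 = 10.22 mg/L.
e^(−k_d t) = e^(−0.352×1.250) = 0.6440; e^(−k_2 t) = e^(−1.44×1.250) = 0.1653.
D = 10.22 × (0.6440 − 0.1653) + 4.37 × 0.1653 = 4.894 + 0.7224 = 5.617 mg/L.

D ≈ 5.62 mg/L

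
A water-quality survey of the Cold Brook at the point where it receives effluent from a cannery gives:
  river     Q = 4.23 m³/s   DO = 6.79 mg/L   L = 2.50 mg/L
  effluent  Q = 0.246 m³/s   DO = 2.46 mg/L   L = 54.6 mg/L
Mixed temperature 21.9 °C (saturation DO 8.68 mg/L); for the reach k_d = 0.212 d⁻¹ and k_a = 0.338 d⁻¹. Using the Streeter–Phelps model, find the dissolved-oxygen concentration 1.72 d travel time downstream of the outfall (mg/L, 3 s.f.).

Mixed DO = (4.23×6.79 + 0.246×2.46)/(4.23+0.246) = 29.33/4.476 = 6.552 mg/L.
Mixed L₀ = (4.23×2.50 + 0.246×54.6)/(4.476) = 24.01/4.476 = 5.363 mg/L.
Initial deficit D₀ = C_s − DO₀ = 8.68 − 6.552 = 2.128 mg/L.
D(1.72) = [0.212×5.363/(0.338−0.212)](e^(−0.212×1.72) − e^(−0.338×1.72)) + 2.128 e^(−0.338×1.72)
= 9.024 × (0.6944 − 0.5591) + 2.128 × 0.5591 = 2.411 mg/L.
DO = 8.68 − 2.411 = 6.269 mg/L.

DO ≈ 6.27 mg/L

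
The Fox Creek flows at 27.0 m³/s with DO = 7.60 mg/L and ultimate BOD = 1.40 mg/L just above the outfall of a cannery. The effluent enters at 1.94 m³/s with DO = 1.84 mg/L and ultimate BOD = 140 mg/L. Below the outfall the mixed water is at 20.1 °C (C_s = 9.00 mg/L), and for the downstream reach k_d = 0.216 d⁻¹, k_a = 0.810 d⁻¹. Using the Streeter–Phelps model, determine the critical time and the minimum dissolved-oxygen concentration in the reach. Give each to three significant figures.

t_c ≈ 1.19 d; minimum DO ≈ 6.80 mg/L

Mixed DO = (27.0×7.60 + 1.94×1.84)/(27.0+1.94) = 208.8/28.94 = 7.214 mg/L.
Mixed L₀ = (27.0×1.40 + 1.94×140)/(28.94) = 309.4/28.94 = 10.69 mg/L.
Initial deficit D₀ = C_s − DO₀ = 9.00 − 7.214 = 1.786 mg/L.
t_c = (1/0.5940) ln[(0.810/0.216)(1 − 1.786×0.5940/(0.216×10.69))] = 1.684 × ln(2.027) = 1.190 d.
D_c = (0.216/0.810) × 10.69 × e^(−0.216×1.190) = 0.2667 × 10.69 × 0.7734 = 2.205 mg/L.
Minimum DO = 9.00 − 2.205 = 6.795 mg/L.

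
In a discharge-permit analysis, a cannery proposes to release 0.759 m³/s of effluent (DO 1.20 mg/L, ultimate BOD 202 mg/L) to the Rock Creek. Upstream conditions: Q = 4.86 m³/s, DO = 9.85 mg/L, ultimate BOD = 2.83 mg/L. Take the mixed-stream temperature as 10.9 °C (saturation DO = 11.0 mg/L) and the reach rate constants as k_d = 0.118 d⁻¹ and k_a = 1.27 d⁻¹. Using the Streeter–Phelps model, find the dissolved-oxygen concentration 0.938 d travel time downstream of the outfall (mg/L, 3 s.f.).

DO ≈ 8.49 mg/L

Mixed DO = (4.86×9.85 + 0.759×1.20)/(4.86+0.759) = 48.78/5.619 = 8.682 mg/L.
Mixed L₀ = (4.86×2.83 + 0.759×202)/(5.619) = 167.1/5.619 = 29.73 mg/L.
Initial deficit D₀ = C_s − DO₀ = 11.0 − 8.682 = 2.318 mg/L.
D(0.938) = [0.118×29.73/(1.27−0.118)](e^(−0.118×0.938) − e^(−1.27×0.938)) + 2.318 e^(−1.27×0.938)
= 3.046 × (0.8952 − 0.3038) + 2.318 × 0.3038 = 2.506 mg/L.
DO = 11.0 − 2.506 = 8.494 mg/L.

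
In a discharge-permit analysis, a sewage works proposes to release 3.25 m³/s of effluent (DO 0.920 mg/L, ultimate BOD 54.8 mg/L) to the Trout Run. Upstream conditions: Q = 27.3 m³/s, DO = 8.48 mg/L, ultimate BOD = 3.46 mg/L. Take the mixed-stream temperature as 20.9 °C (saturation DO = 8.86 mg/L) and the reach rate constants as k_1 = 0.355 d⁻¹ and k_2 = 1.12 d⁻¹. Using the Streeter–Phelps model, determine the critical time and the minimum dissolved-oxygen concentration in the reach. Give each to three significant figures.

t_c ≈ 1.06 d; minimum DO ≈ 6.92 mg/L

Mixed DO = (27.3×8.48 + 3.25×0.920)/(27.3+3.25) = 234.5/30.55 = 7.676 mg/L.
Mixed L₀ = (27.3×3.46 + 3.25×54.8)/(30.55) = 272.6/30.55 = 8.922 mg/L.
Initial deficit D₀ = C_s − DO₀ = 8.86 − 7.676 = 1.184 mg/L.
t_c = (1/0.7650) ln[(1.12/0.355)(1 − 1.184×0.7650/(0.355×8.922))] = 1.307 × ln(2.252) = 1.061 d.
D_c = (0.355/1.12) × 8.922 × e^(−0.355×1.061) = 0.3170 × 8.922 × 0.6860 = 1.940 mg/L.
Minimum DO = 8.86 − 1.940 = 6.920 mg/L.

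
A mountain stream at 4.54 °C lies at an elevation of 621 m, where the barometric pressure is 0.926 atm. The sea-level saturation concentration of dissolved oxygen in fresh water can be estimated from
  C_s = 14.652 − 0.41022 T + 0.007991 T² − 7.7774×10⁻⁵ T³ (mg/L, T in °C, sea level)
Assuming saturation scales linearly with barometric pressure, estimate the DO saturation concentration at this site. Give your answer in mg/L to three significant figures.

At sea level: C_s = 14.652 − 0.41022×4.54 + 0.007991×4.54² − 7.7774×10⁻⁵×4.54³ = 12.95 mg/L.
Pressure correction: C_s' = 12.95 × 0.926 = 11.99 mg/L.

C_s ≈ 12.0 mg/L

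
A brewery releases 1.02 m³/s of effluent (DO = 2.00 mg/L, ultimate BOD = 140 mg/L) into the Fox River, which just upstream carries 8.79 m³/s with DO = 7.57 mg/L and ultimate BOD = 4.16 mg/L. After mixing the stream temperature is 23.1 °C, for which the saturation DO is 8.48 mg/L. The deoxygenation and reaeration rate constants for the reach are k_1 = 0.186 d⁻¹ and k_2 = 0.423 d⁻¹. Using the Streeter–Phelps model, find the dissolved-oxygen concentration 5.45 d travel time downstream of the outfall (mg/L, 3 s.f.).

Mixed DO = (8.79×7.57 + 1.02×2.00)/(8.79+1.02) = 68.58/9.810 = 6.991 mg/L.
Mixed L₀ = (8.79×4.16 + 1.02×140)/(9.810) = 179.4/9.810 = 18.28 mg/L.
Initial deficit D₀ = C_s − DO₀ = 8.48 − 6.991 = 1.489 mg/L.
D(5.45) = [0.186×18.28/(0.423−0.186)](e^(−0.186×5.45) − e^(−0.423×5.45)) + 1.489 e^(−0.423×5.45)
= 14.35 × (0.3629 − 0.09972) + 1.489 × 0.09972 = 3.925 mg/L.
DO = 8.48 − 3.925 = 4.555 mg/L.

DO ≈ 4.56 mg/L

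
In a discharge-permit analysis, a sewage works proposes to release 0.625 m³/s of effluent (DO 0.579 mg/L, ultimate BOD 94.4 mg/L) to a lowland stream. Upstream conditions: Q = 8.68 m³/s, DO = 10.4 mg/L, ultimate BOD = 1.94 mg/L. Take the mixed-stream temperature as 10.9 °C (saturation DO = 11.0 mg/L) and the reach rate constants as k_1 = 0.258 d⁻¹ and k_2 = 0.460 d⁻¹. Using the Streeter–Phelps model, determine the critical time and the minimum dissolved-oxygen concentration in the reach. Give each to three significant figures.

Mixed DO = (8.68×10.4 + 0.625×0.579)/(8.68+0.625) = 90.63/9.305 = 9.740 mg/L.
Mixed L₀ = (8.68×1.94 + 0.625×94.4)/(9.305) = 75.84/9.305 = 8.150 mg/L.
Initial deficit D₀ = C_s − DO₀ = 11.0 − 9.740 = 1.260 mg/L.
t_c = (1/0.2020) ln[(0.460/0.258)(1 − 1.260×0.2020/(0.258×8.150))] = 4.950 × ln(1.567) = 2.224 d.
D_c = (0.258/0.460) × 8.150 × e^(−0.258×2.224) = 0.5609 × 8.150 × 0.5634 = 2.575 mg/L.
Minimum DO = 11.0 − 2.575 = 8.425 mg/L.

t_c ≈ 2.22 d; minimum DO ≈ 8.42 mg/L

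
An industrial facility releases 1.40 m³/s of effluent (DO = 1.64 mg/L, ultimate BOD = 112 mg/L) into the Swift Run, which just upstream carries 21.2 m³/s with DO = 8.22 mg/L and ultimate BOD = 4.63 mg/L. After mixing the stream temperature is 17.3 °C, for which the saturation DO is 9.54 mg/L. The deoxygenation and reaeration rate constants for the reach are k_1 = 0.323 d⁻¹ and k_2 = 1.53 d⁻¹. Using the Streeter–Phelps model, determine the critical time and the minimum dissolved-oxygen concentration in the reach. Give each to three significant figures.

t_c ≈ 0.585 d; minimum DO ≈ 7.57 mg/L

Mixed DO = (21.2×8.22 + 1.40×1.64)/(21.2+1.40) = 176.6/22.60 = 7.812 mg/L.
Mixed L₀ = (21.2×4.63 + 1.40×112)/(22.60) = 255.0/22.60 = 11.28 mg/L.
Initial deficit D₀ = C_s − DO₀ = 9.54 − 7.812 = 1.728 mg/L.
t_c = (1/1.207) ln[(1.53/0.323)(1 − 1.728×1.207/(0.323×11.28))] = 0.8285 × ln(2.026) = 0.5850 d.
D_c = (0.323/1.53) × 11.28 × e^(−0.323×0.5850) = 0.2111 × 11.28 × 0.8278 = 1.972 mg/L.
Minimum DO = 9.54 − 1.972 = 7.568 mg/L.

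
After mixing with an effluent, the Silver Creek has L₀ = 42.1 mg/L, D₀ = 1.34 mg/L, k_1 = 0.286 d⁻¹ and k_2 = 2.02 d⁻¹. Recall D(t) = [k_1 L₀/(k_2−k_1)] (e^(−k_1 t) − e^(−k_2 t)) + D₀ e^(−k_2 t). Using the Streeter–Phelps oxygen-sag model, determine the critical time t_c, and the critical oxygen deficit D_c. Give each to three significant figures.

t_c ≈ 1.00 d; D_c ≈ 4.47 mg/L

At the critical point dD/dt = 0, so k_1 L₀ e^(−k_1 t) = k_2 D. Substituting D(t) from the Streeter–Phelps equation and solving for t gives
t_c = ln[(k_2/k_1)(1 − D₀(k_2−k_1)/(k_1 L₀))] / (k_2−k_1).
Here k_2−k_1 = 1.734 d⁻¹ and 1 − D₀(k_2−k_1)/(k_1 L₀) = 1 − 1.34×1.734/(0.286×42.1) = 0.8070, so
t_c = ln(7.063 × 0.8070) / 1.734 = 1.740 / 1.734 = 1.004 d.
D_c = (k_1/k_2) L₀ e^(−k_1 t_c) = (0.286/2.02) × 42.1 × e^(−0.286×1.004) = 0.1416 × 42.1 × 0.7505 = 4.473 mg/L.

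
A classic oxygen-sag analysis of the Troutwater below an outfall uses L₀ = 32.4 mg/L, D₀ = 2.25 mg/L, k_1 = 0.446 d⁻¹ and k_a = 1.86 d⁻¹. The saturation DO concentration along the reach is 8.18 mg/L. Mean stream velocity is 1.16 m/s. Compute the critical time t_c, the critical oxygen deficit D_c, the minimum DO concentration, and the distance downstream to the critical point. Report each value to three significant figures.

t_c ≈ 0.834 d; D_c ≈ 5.36 mg/L; min DO ≈ 2.82 mg/L; x_c ≈ 83.6 km

With k_a/k_1 = 4.170 and 1 − D₀(k_a−k_1)/(k_1 L₀) = 0.7798,
t_c = ln(4.170 × 0.7798) / (1.86 − 0.446) = ln(3.252) / 1.414 = 1.179/1.414 = 0.8340 d.
D_c = (k_1/k_a) L₀ e^(−k_1 t_c) = (0.446/1.86) × 32.4 × e^(−0.446×0.8340) = 0.2398 × 32.4 × 0.6894 = 5.356 mg/L.
Minimum DO = C_s − D_c = 8.18 − 5.356 = 2.824 mg/L.
x_c = v t_c = 1.16 m/s × 0.8340 d × 86400 s/d = 83590 m ≈ 83.6 km.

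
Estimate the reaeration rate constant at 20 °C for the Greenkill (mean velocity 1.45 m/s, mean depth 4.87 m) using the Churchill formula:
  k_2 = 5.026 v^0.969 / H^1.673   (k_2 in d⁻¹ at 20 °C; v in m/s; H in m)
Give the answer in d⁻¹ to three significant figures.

k_2 = 5.026 × 1.45^0.969 / 4.87^1.673 = 5.026 × 1.433 / 14.13 = 0.5097 d⁻¹.

k_2 ≈ 0.510 d⁻¹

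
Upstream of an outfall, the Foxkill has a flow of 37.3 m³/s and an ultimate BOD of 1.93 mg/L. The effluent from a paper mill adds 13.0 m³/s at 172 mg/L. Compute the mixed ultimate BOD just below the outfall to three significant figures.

45.9 mg/L

Flow-weighted mixing: C = (Q_r C_r + Q_w C_w)/(Q_r + Q_w)
= (37.3×1.93 + 13.0×172)/(37.3 + 13.0) = 2308/50.30 = 45.88 mg/L.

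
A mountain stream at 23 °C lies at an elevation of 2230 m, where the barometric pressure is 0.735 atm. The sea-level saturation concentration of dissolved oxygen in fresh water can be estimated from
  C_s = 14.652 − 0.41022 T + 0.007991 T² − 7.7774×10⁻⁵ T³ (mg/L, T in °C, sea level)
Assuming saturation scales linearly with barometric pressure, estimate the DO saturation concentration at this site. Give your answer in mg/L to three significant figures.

C_s ≈ 6.25 mg/L

At sea level: C_s = 14.652 − 0.41022×23 + 0.007991×23² − 7.7774×10⁻⁵×23³ = 8.498 mg/L.
Pressure correction: C_s' = 8.498 × 0.735 = 6.246 mg/L.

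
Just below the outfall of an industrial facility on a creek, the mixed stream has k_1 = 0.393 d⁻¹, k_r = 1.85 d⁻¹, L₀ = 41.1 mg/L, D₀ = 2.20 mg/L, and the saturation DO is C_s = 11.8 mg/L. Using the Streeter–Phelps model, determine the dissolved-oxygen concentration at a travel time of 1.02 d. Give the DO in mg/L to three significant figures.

DO ≈ 5.72 mg/L

k_1 L₀/(k_r−k_1) = 0.393×41.1/(1.85−0.393) = 16.15/1.457 = 11.09 mg/L.
e^(−k_1 t) = e^(−0.393×1.020) = 0.6697; e^(−k_r t) = e^(−1.85×1.020) = 0.1515.
D = 11.09 × (0.6697 − 0.1515) + 2.20 × 0.1515 = 5.745 + 0.3334 = 6.078 mg/L.
DO = C_s − D = 11.8 − 6.078 = 5.722 mg/L.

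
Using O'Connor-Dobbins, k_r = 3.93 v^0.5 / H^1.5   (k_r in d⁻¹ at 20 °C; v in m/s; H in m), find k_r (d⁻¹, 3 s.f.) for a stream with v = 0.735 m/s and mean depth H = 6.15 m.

k_r ≈ 0.221 d⁻¹

k_r = 3.93 × 0.735^0.5 / 6.15^1.5 = 3.93 × 0.8573 / 15.25 = 0.2209 d⁻¹.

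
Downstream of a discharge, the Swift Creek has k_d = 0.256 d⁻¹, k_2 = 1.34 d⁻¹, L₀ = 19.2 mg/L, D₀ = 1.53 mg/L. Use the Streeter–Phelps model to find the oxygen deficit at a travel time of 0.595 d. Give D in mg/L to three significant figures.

k_d L₀/(k_2−k_d) = 0.256×19.2/(1.34−0.256) = 4.915/1.084 = 4.534 mg/L.
e^(−k_d t) = e^(−0.256×0.5950) = 0.8587; e^(−k_2 t) = e^(−1.34×0.5950) = 0.4505.
D = 4.534 × (0.8587 − 0.4505) + 1.53 × 0.4505 = 1.851 + 0.6893 = 2.540 mg/L.

D ≈ 2.54 mg/L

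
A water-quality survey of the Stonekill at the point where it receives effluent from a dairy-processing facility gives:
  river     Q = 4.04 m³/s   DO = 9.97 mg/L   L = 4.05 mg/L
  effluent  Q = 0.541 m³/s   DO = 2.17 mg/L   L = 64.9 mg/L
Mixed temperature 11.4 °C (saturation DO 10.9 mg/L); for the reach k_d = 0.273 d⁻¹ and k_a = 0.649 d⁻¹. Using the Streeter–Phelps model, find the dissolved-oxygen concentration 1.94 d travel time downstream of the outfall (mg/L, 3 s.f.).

DO ≈ 7.89 mg/L

Mixed DO = (4.04×9.97 + 0.541×2.17)/(4.04+0.541) = 41.45/4.581 = 9.049 mg/L.
Mixed L₀ = (4.04×4.05 + 0.541×64.9)/(4.581) = 51.47/4.581 = 11.24 mg/L.
Initial deficit D₀ = C_s − DO₀ = 10.9 − 9.049 = 1.851 mg/L.
D(1.94) = [0.273×11.24/(0.649−0.273)](e^(−0.273×1.94) − e^(−0.649×1.94)) + 1.851 e^(−0.649×1.94)
= 8.158 × (0.5888 − 0.2839) + 1.851 × 0.2839 = 3.013 mg/L.
DO = 10.9 − 3.013 = 7.887 mg/L.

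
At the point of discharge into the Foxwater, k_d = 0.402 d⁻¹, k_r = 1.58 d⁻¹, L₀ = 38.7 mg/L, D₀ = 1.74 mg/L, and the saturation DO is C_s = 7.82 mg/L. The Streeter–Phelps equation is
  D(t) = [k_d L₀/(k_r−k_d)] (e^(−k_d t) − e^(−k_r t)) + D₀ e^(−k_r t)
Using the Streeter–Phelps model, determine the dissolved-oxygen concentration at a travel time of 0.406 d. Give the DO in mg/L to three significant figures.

DO ≈ 2.64 mg/L

k_d L₀/(k_r−k_d) = 0.402×38.7/(1.58−0.402) = 15.56/1.178 = 13.21 mg/L.
e^(−k_d t) = e^(−0.402×0.4060) = 0.8494; e^(−k_r t) = e^(−1.58×0.4060) = 0.5265.
D = 13.21 × (0.8494 − 0.5265) + 1.74 × 0.5265 = 4.264 + 0.9161 = 5.181 mg/L.
DO = C_s − D = 7.82 − 5.181 = 2.639 mg/L.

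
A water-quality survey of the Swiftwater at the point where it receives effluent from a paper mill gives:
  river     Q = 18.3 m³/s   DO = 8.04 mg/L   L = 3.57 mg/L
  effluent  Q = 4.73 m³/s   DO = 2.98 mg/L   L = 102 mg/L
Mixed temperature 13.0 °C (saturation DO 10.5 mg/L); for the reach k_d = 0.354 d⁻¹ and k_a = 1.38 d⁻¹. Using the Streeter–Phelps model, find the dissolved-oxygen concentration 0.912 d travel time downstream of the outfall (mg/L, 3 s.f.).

Mixed DO = (18.3×8.04 + 4.73×2.98)/(18.3+4.73) = 161.2/23.03 = 7.001 mg/L.
Mixed L₀ = (18.3×3.57 + 4.73×102)/(23.03) = 547.8/23.03 = 23.79 mg/L.
Initial deficit D₀ = C_s − DO₀ = 10.5 − 7.001 = 3.499 mg/L.
D(0.912) = [0.354×23.79/(1.38−0.354)](e^(−0.354×0.912) − e^(−1.38×0.912)) + 3.499 e^(−1.38×0.912)
= 8.207 × (0.7241 − 0.2841) + 3.499 × 0.2841 = 4.605 mg/L.
DO = 10.5 − 4.605 = 5.895 mg/L.

DO ≈ 5.89 mg/L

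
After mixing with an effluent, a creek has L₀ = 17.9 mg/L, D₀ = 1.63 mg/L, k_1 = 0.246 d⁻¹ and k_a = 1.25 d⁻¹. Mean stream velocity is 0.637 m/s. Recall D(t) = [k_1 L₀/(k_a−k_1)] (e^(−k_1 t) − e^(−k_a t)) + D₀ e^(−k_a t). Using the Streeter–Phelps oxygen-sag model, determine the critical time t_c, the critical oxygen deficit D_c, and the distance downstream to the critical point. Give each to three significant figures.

t_c ≈ 1.16 d; D_c ≈ 2.65 mg/L; x_c ≈ 63.6 km

With k_a/k_1 = 5.081 and 1 − D₀(k_a−k_1)/(k_1 L₀) = 0.6284,
t_c = ln(5.081 × 0.6284) / (1.25 − 0.246) = ln(3.193) / 1.004 = 1.161/1.004 = 1.156 d.
D_c = (k_1/k_a) L₀ e^(−k_1 t_c) = (0.246/1.25) × 17.9 × e^(−0.246×1.156) = 0.1968 × 17.9 × 0.7524 = 2.651 mg/L.
x_c = v t_c = 0.637 m/s × 1.156 d × 86400 s/d = 63640 m ≈ 63.6 km.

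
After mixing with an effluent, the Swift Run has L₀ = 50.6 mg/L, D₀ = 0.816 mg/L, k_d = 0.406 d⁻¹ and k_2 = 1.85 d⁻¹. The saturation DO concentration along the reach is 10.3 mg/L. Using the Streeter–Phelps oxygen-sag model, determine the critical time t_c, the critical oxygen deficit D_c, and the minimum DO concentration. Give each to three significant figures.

At the critical point dD/dt = 0, so k_d L₀ e^(−k_d t) = k_2 D. Substituting D(t) from the Streeter–Phelps equation and solving for t gives
t_c = ln[(k_2/k_d)(1 − D₀(k_2−k_d)/(k_d L₀))] / (k_2−k_d).
Here k_2−k_d = 1.444 d⁻¹ and 1 − D₀(k_2−k_d)/(k_d L₀) = 1 − 0.816×1.444/(0.406×50.6) = 0.9426, so
t_c = ln(4.557 × 0.9426) / 1.444 = 1.458 / 1.444 = 1.009 d.
L(t_c) = L₀ e^(−k_d t_c) = 50.6 × 0.6638 = 33.59 mg/L, and at the critical point k_2 D_c = k_d L, so D_c = (0.406/1.85) × 33.59 = 7.371 mg/L.
Minimum DO = C_s − D_c = 10.3 − 7.371 = 2.929 mg/L.

t_c ≈ 1.01 d; D_c ≈ 7.37 mg/L; min DO ≈ 2.93 mg/L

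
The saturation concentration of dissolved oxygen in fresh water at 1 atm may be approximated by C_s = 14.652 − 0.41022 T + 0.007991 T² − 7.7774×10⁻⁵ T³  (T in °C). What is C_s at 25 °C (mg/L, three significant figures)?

C_s = 14.652 − 0.41022×25 + 0.007991×25² − 7.7774×10⁻⁵×25³ = 8.176 mg/L.

C_s ≈ 8.18 mg/L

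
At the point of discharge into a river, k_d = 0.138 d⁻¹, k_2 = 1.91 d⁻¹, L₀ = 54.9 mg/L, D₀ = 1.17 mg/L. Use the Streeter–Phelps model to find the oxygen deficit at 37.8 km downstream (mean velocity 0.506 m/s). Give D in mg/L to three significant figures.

Travel time t = x/v = 37.8 km / (0.506 m/s) = 37800 m / 0.506 m/s = 74700 s = 0.8646 d.
k_d L₀/(k_2−k_d) = 0.138×54.9/(1.91−0.138) = 7.576/1.772 = 4.276 mg/L.
e^(−k_d t) = e^(−0.138×0.8646) = 0.8875; e^(−k_2 t) = e^(−1.91×0.8646) = 0.1918.
D = 4.276 × (0.8875 − 0.1918) + 1.17 × 0.1918 = 2.975 + 0.2244 = 3.199 mg/L.

D ≈ 3.20 mg/L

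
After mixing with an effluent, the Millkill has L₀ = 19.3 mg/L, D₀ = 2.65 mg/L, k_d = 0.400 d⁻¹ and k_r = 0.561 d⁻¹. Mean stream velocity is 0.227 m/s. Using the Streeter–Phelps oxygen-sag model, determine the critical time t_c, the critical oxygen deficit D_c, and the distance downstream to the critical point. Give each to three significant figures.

t_c ≈ 1.75 d; D_c ≈ 6.84 mg/L; x_c ≈ 34.3 km

At the critical point dD/dt = 0, so k_d L₀ e^(−k_d t) = k_r D. Substituting D(t) from the Streeter–Phelps equation and solving for t gives
t_c = ln[(k_r/k_d)(1 − D₀(k_r−k_d)/(k_d L₀))] / (k_r−k_d).
Here k_r−k_d = 0.1610 d⁻¹ and 1 − D₀(k_r−k_d)/(k_d L₀) = 1 − 2.65×0.1610/(0.400×19.3) = 0.9447, so
t_c = ln(1.403 × 0.9447) / 0.1610 = 0.2814 / 0.1610 = 1.748 d.
L(t_c) = L₀ e^(−k_d t_c) = 19.3 × 0.4970 = 9.592 mg/L, and at the critical point k_r D_c = k_d L, so D_c = (0.400/0.561) × 9.592 = 6.839 mg/L.
x_c = v t_c = 0.227 m/s × 1.748 d × 86400 s/d = 34280 m ≈ 34.3 km.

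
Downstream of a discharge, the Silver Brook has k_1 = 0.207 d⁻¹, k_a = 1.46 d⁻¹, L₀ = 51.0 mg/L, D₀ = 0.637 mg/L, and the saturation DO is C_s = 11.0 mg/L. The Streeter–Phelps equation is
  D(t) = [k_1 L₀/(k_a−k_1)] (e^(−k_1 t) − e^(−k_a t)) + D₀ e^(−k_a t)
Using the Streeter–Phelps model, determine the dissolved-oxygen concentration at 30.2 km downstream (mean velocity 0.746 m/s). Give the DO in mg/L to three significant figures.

DO ≈ 7.28 mg/L

Travel time t = x/v = 30.2 km / (0.746 m/s) = 30200 m / 0.746 m/s = 40480 s = 0.4685 d.
k_1 L₀/(k_a−k_1) = 0.207×51.0/(1.46−0.207) = 10.56/1.253 = 8.425 mg/L.
e^(−k_1 t) = e^(−0.207×0.4685) = 0.9076; e^(−k_a t) = e^(−1.46×0.4685) = 0.5046.
D = 8.425 × (0.9076 − 0.5046) + 0.637 × 0.5046 = 3.396 + 0.3214 = 3.717 mg/L.
DO = C_s − D = 11.0 − 3.717 = 7.283 mg/L.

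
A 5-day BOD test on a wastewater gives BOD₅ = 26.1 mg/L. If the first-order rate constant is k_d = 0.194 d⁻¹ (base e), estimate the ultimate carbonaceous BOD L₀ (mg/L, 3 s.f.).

BOD₅ = L₀(1 − e^(−5k_d)) ⇒ L₀ = BOD₅ / (1 − e^(−5×0.194))
= 26.1 / (1 − 0.3791) = 26.1 / 0.6209 = 42.03 mg/L.

L₀ ≈ 42.0 mg/L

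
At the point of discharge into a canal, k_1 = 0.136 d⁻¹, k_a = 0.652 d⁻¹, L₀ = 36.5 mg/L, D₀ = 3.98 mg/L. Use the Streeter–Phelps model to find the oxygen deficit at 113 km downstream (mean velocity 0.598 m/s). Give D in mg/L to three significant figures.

Travel time t = x/v = 113 km / (0.598 m/s) = 113000 m / 0.598 m/s = 189000 s = 2.187 d.
k_1 L₀/(k_a−k_1) = 0.136×36.5/(0.652−0.136) = 4.964/0.5160 = 9.620 mg/L.
e^(−k_1 t) = e^(−0.136×2.187) = 0.7427; e^(−k_a t) = e^(−0.652×2.187) = 0.2403.
D = 9.620 × (0.7427 − 0.2403) + 3.98 × 0.2403 = 4.834 + 0.9563 = 5.790 mg/L.

D ≈ 5.79 mg/L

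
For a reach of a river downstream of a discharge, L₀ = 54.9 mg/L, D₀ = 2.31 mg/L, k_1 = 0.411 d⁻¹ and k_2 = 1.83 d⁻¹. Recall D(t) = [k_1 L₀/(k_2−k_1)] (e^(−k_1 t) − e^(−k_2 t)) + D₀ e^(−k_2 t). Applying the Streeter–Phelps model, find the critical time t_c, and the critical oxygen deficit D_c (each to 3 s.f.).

t_c = [1/(k_2−k_1)] ln[(k_2/k_1)(1 − D₀(k_2−k_1)/(k_1 L₀))]
= [1/(1.83−0.411)] ln[(1.83/0.411)(1 − 2.31×1.419/(0.411×54.9))]
= (1/1.419) ln[4.453 × 0.8547] = 0.7047 × ln(3.806) = 0.7047 × 1.337 = 0.9419 d.
L(t_c) = L₀ e^(−k_1 t_c) = 54.9 × 0.6790 = 37.28 mg/L, and at the critical point k_2 D_c = k_1 L, so D_c = (0.411/1.83) × 37.28 = 8.372 mg/L.

t_c ≈ 0.942 d; D_c ≈ 8.37 mg/L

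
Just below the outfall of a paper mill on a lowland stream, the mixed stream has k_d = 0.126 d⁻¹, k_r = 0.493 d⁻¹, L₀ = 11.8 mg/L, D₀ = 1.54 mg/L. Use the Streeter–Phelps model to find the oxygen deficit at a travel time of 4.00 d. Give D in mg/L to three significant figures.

k_d L₀/(k_r−k_d) = 0.126×11.8/(0.493−0.126) = 1.487/0.3670 = 4.051 mg/L.
e^(−k_d t) = e^(−0.126×4.000) = 0.6041; e^(−k_r t) = e^(−0.493×4.000) = 0.1392.
D = 4.051 × (0.6041 − 0.1392) + 1.54 × 0.1392 = 1.884 + 0.2143 = 2.098 mg/L.

D ≈ 2.10 mg/L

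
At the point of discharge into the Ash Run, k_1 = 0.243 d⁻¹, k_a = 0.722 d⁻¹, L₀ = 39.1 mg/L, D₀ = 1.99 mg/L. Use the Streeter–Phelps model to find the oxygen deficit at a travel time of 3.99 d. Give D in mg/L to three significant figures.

k_1 L₀/(k_a−k_1) = 0.243×39.1/(0.722−0.243) = 9.501/0.4790 = 19.84 mg/L.
e^(−k_1 t) = e^(−0.243×3.990) = 0.3792; e^(−k_a t) = e^(−0.722×3.990) = 0.05609.
D = 19.84 × (0.3792 − 0.05609) + 1.99 × 0.05609 = 6.410 + 0.1116 = 6.522 mg/L.

D ≈ 6.52 mg/L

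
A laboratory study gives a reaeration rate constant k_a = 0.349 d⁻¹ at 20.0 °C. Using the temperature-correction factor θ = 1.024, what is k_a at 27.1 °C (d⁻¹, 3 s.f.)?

k_a(T₂) = k_a(T₁) · θ^(T₂−T₁) = 0.349 × 1.024^(27.1−20.0)
= 0.349 × 1.024^7.10 = 0.349 × 1.183 = 0.4130 d⁻¹.

k_a ≈ 0.413 d⁻¹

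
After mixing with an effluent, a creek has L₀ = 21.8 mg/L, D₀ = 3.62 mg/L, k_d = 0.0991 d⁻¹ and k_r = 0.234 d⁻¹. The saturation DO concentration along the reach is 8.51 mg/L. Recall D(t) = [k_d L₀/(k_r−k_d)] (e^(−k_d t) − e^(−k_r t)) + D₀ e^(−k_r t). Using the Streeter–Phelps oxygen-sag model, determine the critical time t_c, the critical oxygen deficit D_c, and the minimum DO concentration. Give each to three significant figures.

With k_r/k_d = 2.361 and 1 − D₀(k_r−k_d)/(k_d L₀) = 0.7740,
t_c = ln(2.361 × 0.7740) / (0.234 − 0.0991) = ln(1.828) / 0.1349 = 0.6030/0.1349 = 4.470 d.
D_c = (k_d/k_r) L₀ e^(−k_d t_c) = (0.0991/0.234) × 21.8 × e^(−0.0991×4.470) = 0.4235 × 21.8 × 0.6421 = 5.929 mg/L.
Minimum DO = C_s − D_c = 8.51 − 5.929 = 2.581 mg/L.

t_c ≈ 4.47 d; D_c ≈ 5.93 mg/L; min DO ≈ 2.58 mg/L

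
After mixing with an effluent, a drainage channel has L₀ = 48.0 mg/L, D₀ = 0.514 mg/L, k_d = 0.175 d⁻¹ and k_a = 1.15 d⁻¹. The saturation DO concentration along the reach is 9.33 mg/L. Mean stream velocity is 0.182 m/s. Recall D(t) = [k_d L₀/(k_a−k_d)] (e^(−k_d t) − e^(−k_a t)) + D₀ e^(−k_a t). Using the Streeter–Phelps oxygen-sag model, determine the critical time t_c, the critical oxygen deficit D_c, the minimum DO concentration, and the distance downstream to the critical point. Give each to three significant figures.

With k_a/k_d = 6.571 and 1 − D₀(k_a−k_d)/(k_d L₀) = 0.9403,
t_c = ln(6.571 × 0.9403) / (1.15 − 0.175) = ln(6.179) / 0.9750 = 1.821/0.9750 = 1.868 d.
L(t_c) = L₀ e^(−k_d t_c) = 48.0 × 0.7212 = 34.62 mg/L, and at the critical point k_a D_c = k_d L, so D_c = (0.175/1.15) × 34.62 = 5.268 mg/L.
Minimum DO = C_s − D_c = 9.33 − 5.268 = 4.062 mg/L.
x_c = v t_c = 0.182 m/s × 1.868 d × 86400 s/d = 29370 m ≈ 29.4 km.

t_c ≈ 1.87 d; D_c ≈ 5.27 mg/L; min DO ≈ 4.06 mg/L; x_c ≈ 29.4 km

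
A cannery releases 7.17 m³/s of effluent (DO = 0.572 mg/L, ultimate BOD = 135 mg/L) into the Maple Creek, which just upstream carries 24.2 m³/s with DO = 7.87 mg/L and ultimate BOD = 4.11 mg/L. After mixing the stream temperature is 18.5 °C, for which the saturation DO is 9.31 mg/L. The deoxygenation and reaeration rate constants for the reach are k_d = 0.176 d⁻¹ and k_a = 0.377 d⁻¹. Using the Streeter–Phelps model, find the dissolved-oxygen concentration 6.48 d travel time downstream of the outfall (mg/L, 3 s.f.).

DO ≈ 2.10 mg/L

Mixed DO = (24.2×7.87 + 7.17×0.572)/(24.2+7.17) = 194.6/31.37 = 6.202 mg/L.
Mixed L₀ = (24.2×4.11 + 7.17×135)/(31.37) = 1067/31.37 = 34.03 mg/L.
Initial deficit D₀ = C_s − DO₀ = 9.31 − 6.202 = 3.108 mg/L.
D(6.48) = [0.176×34.03/(0.377−0.176)](e^(−0.176×6.48) − e^(−0.377×6.48)) + 3.108 e^(−0.377×6.48)
= 29.79 × (0.3197 − 0.08690) + 3.108 × 0.08690 = 7.205 mg/L.
DO = 9.31 − 7.205 = 2.105 mg/L.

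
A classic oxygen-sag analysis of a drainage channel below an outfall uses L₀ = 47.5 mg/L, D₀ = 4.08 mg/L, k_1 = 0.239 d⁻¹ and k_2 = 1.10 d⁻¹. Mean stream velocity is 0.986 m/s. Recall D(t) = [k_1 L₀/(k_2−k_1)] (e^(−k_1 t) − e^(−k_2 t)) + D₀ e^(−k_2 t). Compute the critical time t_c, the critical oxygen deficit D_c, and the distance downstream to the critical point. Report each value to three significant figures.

t_c ≈ 1.34 d; D_c ≈ 7.49 mg/L; x_c ≈ 114 km

With k_2/k_1 = 4.603 and 1 − D₀(k_2−k_1)/(k_1 L₀) = 0.6906,
t_c = ln(4.603 × 0.6906) / (1.10 − 0.239) = ln(3.178) / 0.8610 = 1.156/0.8610 = 1.343 d.
D_c = (k_1/k_2) L₀ e^(−k_1 t_c) = (0.239/1.10) × 47.5 × e^(−0.239×1.343) = 0.2173 × 47.5 × 0.7254 = 7.487 mg/L.
x_c = v t_c = 0.986 m/s × 1.343 d × 86400 s/d = 114400 m ≈ 114 km.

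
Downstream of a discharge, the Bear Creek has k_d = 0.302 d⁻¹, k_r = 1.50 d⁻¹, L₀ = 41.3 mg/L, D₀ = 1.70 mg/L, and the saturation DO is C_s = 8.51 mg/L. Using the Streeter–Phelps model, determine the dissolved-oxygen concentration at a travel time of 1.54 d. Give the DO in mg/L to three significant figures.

k_d L₀/(k_r−k_d) = 0.302×41.3/(1.50−0.302) = 12.47/1.198 = 10.41 mg/L.
e^(−k_d t) = e^(−0.302×1.540) = 0.6281; e^(−k_r t) = e^(−1.50×1.540) = 0.09926.
D = 10.41 × (0.6281 − 0.09926) + 1.70 × 0.09926 = 5.506 + 0.1687 = 5.674 mg/L.
DO = C_s − D = 8.51 − 5.674 = 2.836 mg/L.

DO ≈ 2.84 mg/L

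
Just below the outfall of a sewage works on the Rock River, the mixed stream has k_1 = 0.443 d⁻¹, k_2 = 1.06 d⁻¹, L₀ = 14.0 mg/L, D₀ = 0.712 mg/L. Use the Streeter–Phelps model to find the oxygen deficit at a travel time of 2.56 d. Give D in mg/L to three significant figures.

k_1 L₀/(k_2−k_1) = 0.443×14.0/(1.06−0.443) = 6.202/0.6170 = 10.05 mg/L.
e^(−k_1 t) = e^(−0.443×2.560) = 0.3217; e^(−k_2 t) = e^(−1.06×2.560) = 0.06630.
D = 10.05 × (0.3217 − 0.06630) + 0.712 × 0.06630 = 2.567 + 0.04720 = 2.615 mg/L.

D ≈ 2.61 mg/L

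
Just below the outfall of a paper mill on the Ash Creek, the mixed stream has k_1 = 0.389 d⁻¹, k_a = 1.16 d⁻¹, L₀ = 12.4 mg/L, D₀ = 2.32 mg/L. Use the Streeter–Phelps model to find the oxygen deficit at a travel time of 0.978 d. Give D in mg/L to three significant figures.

D ≈ 3.01 mg/L

k_1 L₀/(k_a−k_1) = 0.389×12.4/(1.16−0.389) = 4.824/0.7710 = 6.256 mg/L.
e^(−k_1 t) = e^(−0.389×0.9780) = 0.6836; e^(−k_a t) = e^(−1.16×0.9780) = 0.3216.
D = 6.256 × (0.6836 − 0.3216) + 2.32 × 0.3216 = 2.265 + 0.7461 = 3.011 mg/L.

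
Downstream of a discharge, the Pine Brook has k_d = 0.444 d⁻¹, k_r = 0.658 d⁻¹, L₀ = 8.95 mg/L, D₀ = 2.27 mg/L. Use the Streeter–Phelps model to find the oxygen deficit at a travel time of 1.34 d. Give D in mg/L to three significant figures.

D ≈ 3.49 mg/L

k_d L₀/(k_r−k_d) = 0.444×8.95/(0.658−0.444) = 3.974/0.2140 = 18.57 mg/L.
e^(−k_d t) = e^(−0.444×1.340) = 0.5516; e^(−k_r t) = e^(−0.658×1.340) = 0.4141.
D = 18.57 × (0.5516 − 0.4141) + 2.27 × 0.4141 = 2.554 + 0.9399 = 3.493 mg/L.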